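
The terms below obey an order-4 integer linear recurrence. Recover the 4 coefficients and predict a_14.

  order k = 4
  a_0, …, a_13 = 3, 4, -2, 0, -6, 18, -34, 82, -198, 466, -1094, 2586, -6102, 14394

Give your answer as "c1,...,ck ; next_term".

-1,2,-2,2 ; -33958

  a_4 = -1·0 + 2·-2 + -2·4 + 2·3 = -6
  a_5 = -1·-6 + 2·0 + -2·-2 + 2·4 = 18
  a_6 = -1·18 + 2·-6 + -2·0 + 2·-2 = -34
  a_7 = -1·-34 + 2·18 + -2·-6 + 2·0 = 82
  a_8 = -1·82 + 2·-34 + -2·18 + 2·-6 = -198
  a_9 = -1·-198 + 2·82 + -2·-34 + 2·18 = 466
  a_10 = -1·466 + 2·-198 + -2·82 + 2·-34 = -1094
  a_11 = -1·-1094 + 2·466 + -2·-198 + 2·82 = 2586
  a_12 = -1·2586 + 2·-1094 + -2·466 + 2·-198 = -6102
  a_13 = -1·-6102 + 2·2586 + -2·-1094 + 2·466 = 14394
  a_14 = -1·14394 + 2·-6102 + -2·2586 + 2·-1094 = -33958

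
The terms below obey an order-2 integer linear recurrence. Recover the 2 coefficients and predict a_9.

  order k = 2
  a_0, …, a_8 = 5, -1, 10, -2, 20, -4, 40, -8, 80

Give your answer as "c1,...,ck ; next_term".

  a_2 = 0·-1 + 2·5 = 10
  a_3 = 0·10 + 2·-1 = -2
  a_4 = 0·-2 + 2·10 = 20
  a_5 = 0·20 + 2·-2 = -4
  a_6 = 0·-4 + 2·20 = 40
  a_7 = 0·40 + 2·-4 = -8
  a_8 = 0·-8 + 2·40 = 80
  a_9 = 0·80 + 2·-8 = -16

0,2 ; -16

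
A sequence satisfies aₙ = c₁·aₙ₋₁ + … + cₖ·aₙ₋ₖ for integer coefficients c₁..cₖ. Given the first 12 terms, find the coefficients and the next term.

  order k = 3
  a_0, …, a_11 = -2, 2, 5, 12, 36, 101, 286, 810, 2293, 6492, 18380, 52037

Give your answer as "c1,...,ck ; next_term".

2,2,1 ; 147326

  a_3 = 2·5 + 2·2 + 1·-2 = 12
  a_4 = 2·12 + 2·5 + 1·2 = 36
  a_5 = 2·36 + 2·12 + 1·5 = 101
  a_6 = 2·101 + 2·36 + 1·12 = 286
  a_7 = 2·286 + 2·101 + 1·36 = 810
  a_8 = 2·810 + 2·286 + 1·101 = 2293
  a_9 = 2·2293 + 2·810 + 1·286 = 6492
  a_10 = 2·6492 + 2·2293 + 1·810 = 18380
  a_11 = 2·18380 + 2·6492 + 1·2293 = 52037
  a_12 = 2·52037 + 2·18380 + 1·6492 = 147326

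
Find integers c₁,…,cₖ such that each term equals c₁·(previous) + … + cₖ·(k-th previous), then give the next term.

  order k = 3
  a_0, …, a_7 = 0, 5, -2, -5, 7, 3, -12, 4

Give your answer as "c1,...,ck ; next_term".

  a_3 = 0·-2 + -1·5 + 1·0 = -5
  a_4 = 0·-5 + -1·-2 + 1·5 = 7
  a_5 = 0·7 + -1·-5 + 1·-2 = 3
  a_6 = 0·3 + -1·7 + 1·-5 = -12
  a_7 = 0·-12 + -1·3 + 1·7 = 4
  a_8 = 0·4 + -1·-12 + 1·3 = 15

0,-1,1 ; 15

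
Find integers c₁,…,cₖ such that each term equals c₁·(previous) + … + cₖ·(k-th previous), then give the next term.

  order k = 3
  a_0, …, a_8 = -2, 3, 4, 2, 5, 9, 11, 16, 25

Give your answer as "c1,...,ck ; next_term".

1,0,1 ; 36

  a_3 = 1·4 + 0·3 + 1·-2 = 2
  a_4 = 1·2 + 0·4 + 1·3 = 5
  a_5 = 1·5 + 0·2 + 1·4 = 9
  a_6 = 1·9 + 0·5 + 1·2 = 11
  a_7 = 1·11 + 0·9 + 1·5 = 16
  a_8 = 1·16 + 0·11 + 1·9 = 25
  a_9 = 1·25 + 0·16 + 1·11 = 36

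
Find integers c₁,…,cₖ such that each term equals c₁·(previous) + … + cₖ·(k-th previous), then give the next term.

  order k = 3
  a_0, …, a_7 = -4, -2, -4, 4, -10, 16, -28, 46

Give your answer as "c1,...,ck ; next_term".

-2,0,1 ; -76

  a_3 = -2·-4 + 0·-2 + 1·-4 = 4
  a_4 = -2·4 + 0·-4 + 1·-2 = -10
  a_5 = -2·-10 + 0·4 + 1·-4 = 16
  a_6 = -2·16 + 0·-10 + 1·4 = -28
  a_7 = -2·-28 + 0·16 + 1·-10 = 46
  a_8 = -2·46 + 0·-28 + 1·16 = -76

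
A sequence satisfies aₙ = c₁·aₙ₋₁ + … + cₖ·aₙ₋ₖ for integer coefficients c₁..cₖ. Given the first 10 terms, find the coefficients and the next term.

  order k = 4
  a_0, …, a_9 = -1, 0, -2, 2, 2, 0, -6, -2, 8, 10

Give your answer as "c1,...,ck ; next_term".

  a_4 = 1·2 + -1·-2 + 0·0 + 2·-1 = 2
  a_5 = 1·2 + -1·2 + 0·-2 + 2·0 = 0
  a_6 = 1·0 + -1·2 + 0·2 + 2·-2 = -6
  a_7 = 1·-6 + -1·0 + 0·2 + 2·2 = -2
  a_8 = 1·-2 + -1·-6 + 0·0 + 2·2 = 8
  a_9 = 1·8 + -1·-2 + 0·-6 + 2·0 = 10
  a_10 = 1·10 + -1·8 + 0·-2 + 2·-6 = -10

1,-1,0,2 ; -10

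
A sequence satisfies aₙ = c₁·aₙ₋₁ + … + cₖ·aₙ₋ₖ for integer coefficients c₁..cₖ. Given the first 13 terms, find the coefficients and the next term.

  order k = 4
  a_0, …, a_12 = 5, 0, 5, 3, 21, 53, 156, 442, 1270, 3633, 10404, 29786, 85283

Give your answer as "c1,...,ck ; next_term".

  a_4 = 2·3 + 2·5 + 1·0 + 1·5 = 21
  a_5 = 2·21 + 2·3 + 1·5 + 1·0 = 53
  a_6 = 2·53 + 2·21 + 1·3 + 1·5 = 156
  a_7 = 2·156 + 2·53 + 1·21 + 1·3 = 442
  a_8 = 2·442 + 2·156 + 1·53 + 1·21 = 1270
  a_9 = 2·1270 + 2·442 + 1·156 + 1·53 = 3633
  a_10 = 2·3633 + 2·1270 + 1·442 + 1·156 = 10404
  a_11 = 2·10404 + 2·3633 + 1·1270 + 1·442 = 29786
  a_12 = 2·29786 + 2·10404 + 1·3633 + 1·1270 = 85283
  a_13 = 2·85283 + 2·29786 + 1·10404 + 1·3633 = 244175

2,2,1,1 ; 244175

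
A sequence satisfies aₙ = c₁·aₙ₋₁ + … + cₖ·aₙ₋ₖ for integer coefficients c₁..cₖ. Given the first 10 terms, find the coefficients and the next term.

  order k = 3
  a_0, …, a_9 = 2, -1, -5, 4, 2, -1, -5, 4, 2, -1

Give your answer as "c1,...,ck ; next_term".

  a_3 = -1·-5 + -1·-1 + -1·2 = 4
  a_4 = -1·4 + -1·-5 + -1·-1 = 2
  a_5 = -1·2 + -1·4 + -1·-5 = -1
  a_6 = -1·-1 + -1·2 + -1·4 = -5
  a_7 = -1·-5 + -1·-1 + -1·2 = 4
  a_8 = -1·4 + -1·-5 + -1·-1 = 2
  a_9 = -1·2 + -1·4 + -1·-5 = -1
  a_10 = -1·-1 + -1·2 + -1·4 = -5

-1,-1,-1 ; -5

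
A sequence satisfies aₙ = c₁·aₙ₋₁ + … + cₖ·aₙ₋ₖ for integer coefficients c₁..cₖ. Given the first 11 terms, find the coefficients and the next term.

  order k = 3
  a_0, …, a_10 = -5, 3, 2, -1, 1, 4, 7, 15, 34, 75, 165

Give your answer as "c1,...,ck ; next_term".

2,0,1 ; 364

  a_3 = 2·2 + 0·3 + 1·-5 = -1
  a_4 = 2·-1 + 0·2 + 1·3 = 1
  a_5 = 2·1 + 0·-1 + 1·2 = 4
  a_6 = 2·4 + 0·1 + 1·-1 = 7
  a_7 = 2·7 + 0·4 + 1·1 = 15
  a_8 = 2·15 + 0·7 + 1·4 = 34
  a_9 = 2·34 + 0·15 + 1·7 = 75
  a_10 = 2·75 + 0·34 + 1·15 = 165
  a_11 = 2·165 + 0·75 + 1·34 = 364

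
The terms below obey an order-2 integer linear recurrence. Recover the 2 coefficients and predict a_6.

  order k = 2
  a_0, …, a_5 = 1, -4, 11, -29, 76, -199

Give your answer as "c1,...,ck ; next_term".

-3,-1 ; 521

  a_2 = -3·-4 + -1·1 = 11
  a_3 = -3·11 + -1·-4 = -29
  a_4 = -3·-29 + -1·11 = 76
  a_5 = -3·76 + -1·-29 = -199
  a_6 = -3·-199 + -1·76 = 521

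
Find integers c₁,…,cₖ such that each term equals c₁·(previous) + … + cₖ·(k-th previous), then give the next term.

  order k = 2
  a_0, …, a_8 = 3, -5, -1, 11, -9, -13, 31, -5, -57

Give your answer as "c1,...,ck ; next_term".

  a_2 = -1·-5 + -2·3 = -1
  a_3 = -1·-1 + -2·-5 = 11
  a_4 = -1·11 + -2·-1 = -9
  a_5 = -1·-9 + -2·11 = -13
  a_6 = -1·-13 + -2·-9 = 31
  a_7 = -1·31 + -2·-13 = -5
  a_8 = -1·-5 + -2·31 = -57
  a_9 = -1·-57 + -2·-5 = 67

-1,-2 ; 67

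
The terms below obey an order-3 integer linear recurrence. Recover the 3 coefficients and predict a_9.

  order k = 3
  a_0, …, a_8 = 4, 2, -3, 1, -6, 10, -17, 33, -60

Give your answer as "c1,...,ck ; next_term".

  a_3 = -1·-3 + 1·2 + -1·4 = 1
  a_4 = -1·1 + 1·-3 + -1·2 = -6
  a_5 = -1·-6 + 1·1 + -1·-3 = 10
  a_6 = -1·10 + 1·-6 + -1·1 = -17
  a_7 = -1·-17 + 1·10 + -1·-6 = 33
  a_8 = -1·33 + 1·-17 + -1·10 = -60
  a_9 = -1·-60 + 1·33 + -1·-17 = 110

-1,1,-1 ; 110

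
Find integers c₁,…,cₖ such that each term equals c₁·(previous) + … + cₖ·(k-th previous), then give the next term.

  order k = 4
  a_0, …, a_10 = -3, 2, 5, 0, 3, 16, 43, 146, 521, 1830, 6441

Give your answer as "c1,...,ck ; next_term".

  a_4 = 4·0 + -2·5 + 2·2 + -3·-3 = 3
  a_5 = 4·3 + -2·0 + 2·5 + -3·2 = 16
  a_6 = 4·16 + -2·3 + 2·0 + -3·5 = 43
  a_7 = 4·43 + -2·16 + 2·3 + -3·0 = 146
  a_8 = 4·146 + -2·43 + 2·16 + -3·3 = 521
  a_9 = 4·521 + -2·146 + 2·43 + -3·16 = 1830
  a_10 = 4·1830 + -2·521 + 2·146 + -3·43 = 6441
  a_11 = 4·6441 + -2·1830 + 2·521 + -3·146 = 22708

4,-2,2,-3 ; 22708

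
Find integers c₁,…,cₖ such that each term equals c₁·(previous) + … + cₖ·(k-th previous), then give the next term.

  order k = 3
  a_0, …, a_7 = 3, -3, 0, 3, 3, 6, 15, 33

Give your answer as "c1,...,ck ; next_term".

2,0,1 ; 72

  a_3 = 2·0 + 0·-3 + 1·3 = 3
  a_4 = 2·3 + 0·0 + 1·-3 = 3
  a_5 = 2·3 + 0·3 + 1·0 = 6
  a_6 = 2·6 + 0·3 + 1·3 = 15
  a_7 = 2·15 + 0·6 + 1·3 = 33
  a_8 = 2·33 + 0·15 + 1·6 = 72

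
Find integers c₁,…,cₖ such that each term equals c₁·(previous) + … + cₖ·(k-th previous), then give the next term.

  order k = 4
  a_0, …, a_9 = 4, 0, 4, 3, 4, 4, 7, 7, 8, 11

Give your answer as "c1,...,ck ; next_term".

  a_4 = 0·3 + 0·4 + 1·0 + 1·4 = 4
  a_5 = 0·4 + 0·3 + 1·4 + 1·0 = 4
  a_6 = 0·4 + 0·4 + 1·3 + 1·4 = 7
  a_7 = 0·7 + 0·4 + 1·4 + 1·3 = 7
  a_8 = 0·7 + 0·7 + 1·4 + 1·4 = 8
  a_9 = 0·8 + 0·7 + 1·7 + 1·4 = 11
  a_10 = 0·11 + 0·8 + 1·7 + 1·7 = 14

0,0,1,1 ; 14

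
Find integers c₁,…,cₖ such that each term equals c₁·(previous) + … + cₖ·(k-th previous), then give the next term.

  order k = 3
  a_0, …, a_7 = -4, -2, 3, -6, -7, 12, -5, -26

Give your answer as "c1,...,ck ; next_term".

  a_3 = 0·3 + -1·-2 + 2·-4 = -6
  a_4 = 0·-6 + -1·3 + 2·-2 = -7
  a_5 = 0·-7 + -1·-6 + 2·3 = 12
  a_6 = 0·12 + -1·-7 + 2·-6 = -5
  a_7 = 0·-5 + -1·12 + 2·-7 = -26
  a_8 = 0·-26 + -1·-5 + 2·12 = 29

0,-1,2 ; 29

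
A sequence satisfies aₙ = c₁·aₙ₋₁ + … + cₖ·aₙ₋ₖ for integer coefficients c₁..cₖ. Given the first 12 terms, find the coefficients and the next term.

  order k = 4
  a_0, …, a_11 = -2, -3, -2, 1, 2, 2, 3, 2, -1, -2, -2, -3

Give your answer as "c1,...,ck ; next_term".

  a_4 = 1·1 + -1·-2 + 1·-3 + -1·-2 = 2
  a_5 = 1·2 + -1·1 + 1·-2 + -1·-3 = 2
  a_6 = 1·2 + -1·2 + 1·1 + -1·-2 = 3
  a_7 = 1·3 + -1·2 + 1·2 + -1·1 = 2
  a_8 = 1·2 + -1·3 + 1·2 + -1·2 = -1
  a_9 = 1·-1 + -1·2 + 1·3 + -1·2 = -2
  a_10 = 1·-2 + -1·-1 + 1·2 + -1·3 = -2
  a_11 = 1·-2 + -1·-2 + 1·-1 + -1·2 = -3
  a_12 = 1·-3 + -1·-2 + 1·-2 + -1·-1 = -2

1,-1,1,-1 ; -2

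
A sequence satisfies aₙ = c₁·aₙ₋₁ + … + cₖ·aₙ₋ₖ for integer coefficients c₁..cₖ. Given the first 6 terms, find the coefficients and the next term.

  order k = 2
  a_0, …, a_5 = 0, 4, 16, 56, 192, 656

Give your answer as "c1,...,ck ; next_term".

4,-2 ; 2240

  a_2 = 4·4 + -2·0 = 16
  a_3 = 4·16 + -2·4 = 56
  a_4 = 4·56 + -2·16 = 192
  a_5 = 4·192 + -2·56 = 656
  a_6 = 4·656 + -2·192 = 2240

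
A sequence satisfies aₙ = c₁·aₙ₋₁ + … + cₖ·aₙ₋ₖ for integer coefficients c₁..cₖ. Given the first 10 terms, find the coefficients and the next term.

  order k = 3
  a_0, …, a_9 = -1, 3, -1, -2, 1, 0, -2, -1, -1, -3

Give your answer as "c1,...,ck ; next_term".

  a_3 = 1·-1 + 0·3 + 1·-1 = -2
  a_4 = 1·-2 + 0·-1 + 1·3 = 1
  a_5 = 1·1 + 0·-2 + 1·-1 = 0
  a_6 = 1·0 + 0·1 + 1·-2 = -2
  a_7 = 1·-2 + 0·0 + 1·1 = -1
  a_8 = 1·-1 + 0·-2 + 1·0 = -1
  a_9 = 1·-1 + 0·-1 + 1·-2 = -3
  a_10 = 1·-3 + 0·-1 + 1·-1 = -4

1,0,1 ; -4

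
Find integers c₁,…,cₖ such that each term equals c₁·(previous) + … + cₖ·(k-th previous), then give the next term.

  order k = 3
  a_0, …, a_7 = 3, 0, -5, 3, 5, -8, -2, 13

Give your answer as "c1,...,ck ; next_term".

  a_3 = 0·-5 + -1·0 + 1·3 = 3
  a_4 = 0·3 + -1·-5 + 1·0 = 5
  a_5 = 0·5 + -1·3 + 1·-5 = -8
  a_6 = 0·-8 + -1·5 + 1·3 = -2
  a_7 = 0·-2 + -1·-8 + 1·5 = 13
  a_8 = 0·13 + -1·-2 + 1·-8 = -6

0,-1,1 ; -6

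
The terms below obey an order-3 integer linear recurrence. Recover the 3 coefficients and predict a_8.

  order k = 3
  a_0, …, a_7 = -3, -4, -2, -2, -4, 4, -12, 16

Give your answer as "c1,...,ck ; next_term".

  a_3 = -2·-2 + 0·-4 + 2·-3 = -2
  a_4 = -2·-2 + 0·-2 + 2·-4 = -4
  a_5 = -2·-4 + 0·-2 + 2·-2 = 4
  a_6 = -2·4 + 0·-4 + 2·-2 = -12
  a_7 = -2·-12 + 0·4 + 2·-4 = 16
  a_8 = -2·16 + 0·-12 + 2·4 = -24

-2,0,2 ; -24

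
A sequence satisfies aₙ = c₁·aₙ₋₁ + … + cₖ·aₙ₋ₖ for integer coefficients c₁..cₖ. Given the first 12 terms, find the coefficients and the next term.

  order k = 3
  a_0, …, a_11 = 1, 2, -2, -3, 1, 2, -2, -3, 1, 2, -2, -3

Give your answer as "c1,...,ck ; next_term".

1,-1,1 ; 1

  a_3 = 1·-2 + -1·2 + 1·1 = -3
  a_4 = 1·-3 + -1·-2 + 1·2 = 1
  a_5 = 1·1 + -1·-3 + 1·-2 = 2
  a_6 = 1·2 + -1·1 + 1·-3 = -2
  a_7 = 1·-2 + -1·2 + 1·1 = -3
  a_8 = 1·-3 + -1·-2 + 1·2 = 1
  a_9 = 1·1 + -1·-3 + 1·-2 = 2
  a_10 = 1·2 + -1·1 + 1·-3 = -2
  a_11 = 1·-2 + -1·2 + 1·1 = -3
  a_12 = 1·-3 + -1·-2 + 1·2 = 1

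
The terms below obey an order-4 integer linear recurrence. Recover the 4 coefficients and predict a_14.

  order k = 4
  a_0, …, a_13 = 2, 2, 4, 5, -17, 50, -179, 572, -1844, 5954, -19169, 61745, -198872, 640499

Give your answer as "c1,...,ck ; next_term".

  a_4 = -3·5 + 1·4 + 0·2 + -3·2 = -17
  a_5 = -3·-17 + 1·5 + 0·4 + -3·2 = 50
  a_6 = -3·50 + 1·-17 + 0·5 + -3·4 = -179
  a_7 = -3·-179 + 1·50 + 0·-17 + -3·5 = 572
  a_8 = -3·572 + 1·-179 + 0·50 + -3·-17 = -1844
  a_9 = -3·-1844 + 1·572 + 0·-179 + -3·50 = 5954
  a_10 = -3·5954 + 1·-1844 + 0·572 + -3·-179 = -19169
  a_11 = -3·-19169 + 1·5954 + 0·-1844 + -3·572 = 61745
  a_12 = -3·61745 + 1·-19169 + 0·5954 + -3·-1844 = -198872
  a_13 = -3·-198872 + 1·61745 + 0·-19169 + -3·5954 = 640499
  a_14 = -3·640499 + 1·-198872 + 0·61745 + -3·-19169 = -2062862

-3,1,0,-3 ; -2062862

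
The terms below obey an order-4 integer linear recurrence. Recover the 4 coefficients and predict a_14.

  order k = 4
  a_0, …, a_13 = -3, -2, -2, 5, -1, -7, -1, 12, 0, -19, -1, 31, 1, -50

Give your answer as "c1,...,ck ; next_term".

0,-1,0,1 ; -2

  a_4 = 0·5 + -1·-2 + 0·-2 + 1·-3 = -1
  a_5 = 0·-1 + -1·5 + 0·-2 + 1·-2 = -7
  a_6 = 0·-7 + -1·-1 + 0·5 + 1·-2 = -1
  a_7 = 0·-1 + -1·-7 + 0·-1 + 1·5 = 12
  a_8 = 0·12 + -1·-1 + 0·-7 + 1·-1 = 0
  a_9 = 0·0 + -1·12 + 0·-1 + 1·-7 = -19
  a_10 = 0·-19 + -1·0 + 0·12 + 1·-1 = -1
  a_11 = 0·-1 + -1·-19 + 0·0 + 1·12 = 31
  a_12 = 0·31 + -1·-1 + 0·-19 + 1·0 = 1
  a_13 = 0·1 + -1·31 + 0·-1 + 1·-19 = -50
  a_14 = 0·-50 + -1·1 + 0·31 + 1·-1 = -2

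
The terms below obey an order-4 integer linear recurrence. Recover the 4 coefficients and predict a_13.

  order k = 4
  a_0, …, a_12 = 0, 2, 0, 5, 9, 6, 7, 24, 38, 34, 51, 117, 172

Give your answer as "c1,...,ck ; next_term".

  a_4 = 1·5 + -1·0 + 2·2 + 1·0 = 9
  a_5 = 1·9 + -1·5 + 2·0 + 1·2 = 6
  a_6 = 1·6 + -1·9 + 2·5 + 1·0 = 7
  a_7 = 1·7 + -1·6 + 2·9 + 1·5 = 24
  a_8 = 1·24 + -1·7 + 2·6 + 1·9 = 38
  a_9 = 1·38 + -1·24 + 2·7 + 1·6 = 34
  a_10 = 1·34 + -1·38 + 2·24 + 1·7 = 51
  a_11 = 1·51 + -1·34 + 2·38 + 1·24 = 117
  a_12 = 1·117 + -1·51 + 2·34 + 1·38 = 172
  a_13 = 1·172 + -1·117 + 2·51 + 1·34 = 191

1,-1,2,1 ; 191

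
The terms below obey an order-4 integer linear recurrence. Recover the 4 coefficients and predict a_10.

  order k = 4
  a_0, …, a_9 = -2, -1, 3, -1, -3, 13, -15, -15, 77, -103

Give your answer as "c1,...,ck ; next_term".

-1,-2,2,-2 ; -51

  a_4 = -1·-1 + -2·3 + 2·-1 + -2·-2 = -3
  a_5 = -1·-3 + -2·-1 + 2·3 + -2·-1 = 13
  a_6 = -1·13 + -2·-3 + 2·-1 + -2·3 = -15
  a_7 = -1·-15 + -2·13 + 2·-3 + -2·-1 = -15
  a_8 = -1·-15 + -2·-15 + 2·13 + -2·-3 = 77
  a_9 = -1·77 + -2·-15 + 2·-15 + -2·13 = -103
  a_10 = -1·-103 + -2·77 + 2·-15 + -2·-15 = -51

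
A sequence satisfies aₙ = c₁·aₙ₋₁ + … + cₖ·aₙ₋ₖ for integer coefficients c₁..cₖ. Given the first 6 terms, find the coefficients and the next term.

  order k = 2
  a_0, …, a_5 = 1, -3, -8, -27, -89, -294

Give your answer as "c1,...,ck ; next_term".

  a_2 = 3·-3 + 1·1 = -8
  a_3 = 3·-8 + 1·-3 = -27
  a_4 = 3·-27 + 1·-8 = -89
  a_5 = 3·-89 + 1·-27 = -294
  a_6 = 3·-294 + 1·-89 = -971

3,1 ; -971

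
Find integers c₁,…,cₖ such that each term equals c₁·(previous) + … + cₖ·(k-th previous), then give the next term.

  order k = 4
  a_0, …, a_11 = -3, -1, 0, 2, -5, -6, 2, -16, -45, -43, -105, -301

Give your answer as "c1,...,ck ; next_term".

  a_4 = 1·2 + 0·0 + 4·-1 + 1·-3 = -5
  a_5 = 1·-5 + 0·2 + 4·0 + 1·-1 = -6
  a_6 = 1·-6 + 0·-5 + 4·2 + 1·0 = 2
  a_7 = 1·2 + 0·-6 + 4·-5 + 1·2 = -16
  a_8 = 1·-16 + 0·2 + 4·-6 + 1·-5 = -45
  a_9 = 1·-45 + 0·-16 + 4·2 + 1·-6 = -43
  a_10 = 1·-43 + 0·-45 + 4·-16 + 1·2 = -105
  a_11 = 1·-105 + 0·-43 + 4·-45 + 1·-16 = -301
  a_12 = 1·-301 + 0·-105 + 4·-43 + 1·-45 = -518

1,0,4,1 ; -518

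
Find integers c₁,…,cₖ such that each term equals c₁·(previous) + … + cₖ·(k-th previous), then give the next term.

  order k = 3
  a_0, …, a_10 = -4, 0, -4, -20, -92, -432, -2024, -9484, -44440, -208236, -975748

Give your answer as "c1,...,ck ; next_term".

  a_3 = 4·-4 + 3·0 + 1·-4 = -20
  a_4 = 4·-20 + 3·-4 + 1·0 = -92
  a_5 = 4·-92 + 3·-20 + 1·-4 = -432
  a_6 = 4·-432 + 3·-92 + 1·-20 = -2024
  a_7 = 4·-2024 + 3·-432 + 1·-92 = -9484
  a_8 = 4·-9484 + 3·-2024 + 1·-432 = -44440
  a_9 = 4·-44440 + 3·-9484 + 1·-2024 = -208236
  a_10 = 4·-208236 + 3·-44440 + 1·-9484 = -975748
  a_11 = 4·-975748 + 3·-208236 + 1·-44440 = -4572140

4,3,1 ; -4572140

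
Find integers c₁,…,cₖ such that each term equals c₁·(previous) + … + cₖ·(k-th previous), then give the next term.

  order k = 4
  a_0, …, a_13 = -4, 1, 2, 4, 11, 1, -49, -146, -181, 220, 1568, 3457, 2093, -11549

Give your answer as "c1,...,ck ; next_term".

2,-3,-3,-3 ; -44452

  a_4 = 2·4 + -3·2 + -3·1 + -3·-4 = 11
  a_5 = 2·11 + -3·4 + -3·2 + -3·1 = 1
  a_6 = 2·1 + -3·11 + -3·4 + -3·2 = -49
  a_7 = 2·-49 + -3·1 + -3·11 + -3·4 = -146
  a_8 = 2·-146 + -3·-49 + -3·1 + -3·11 = -181
  a_9 = 2·-181 + -3·-146 + -3·-49 + -3·1 = 220
  a_10 = 2·220 + -3·-181 + -3·-146 + -3·-49 = 1568
  a_11 = 2·1568 + -3·220 + -3·-181 + -3·-146 = 3457
  a_12 = 2·3457 + -3·1568 + -3·220 + -3·-181 = 2093
  a_13 = 2·2093 + -3·3457 + -3·1568 + -3·220 = -11549
  a_14 = 2·-11549 + -3·2093 + -3·3457 + -3·1568 = -44452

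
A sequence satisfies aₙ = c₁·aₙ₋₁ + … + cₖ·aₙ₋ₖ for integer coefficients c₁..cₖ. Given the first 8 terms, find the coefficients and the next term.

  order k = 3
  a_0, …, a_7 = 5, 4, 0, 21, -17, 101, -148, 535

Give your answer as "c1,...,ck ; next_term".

-1,4,1 ; -1026

  a_3 = -1·0 + 4·4 + 1·5 = 21
  a_4 = -1·21 + 4·0 + 1·4 = -17
  a_5 = -1·-17 + 4·21 + 1·0 = 101
  a_6 = -1·101 + 4·-17 + 1·21 = -148
  a_7 = -1·-148 + 4·101 + 1·-17 = 535
  a_8 = -1·535 + 4·-148 + 1·101 = -1026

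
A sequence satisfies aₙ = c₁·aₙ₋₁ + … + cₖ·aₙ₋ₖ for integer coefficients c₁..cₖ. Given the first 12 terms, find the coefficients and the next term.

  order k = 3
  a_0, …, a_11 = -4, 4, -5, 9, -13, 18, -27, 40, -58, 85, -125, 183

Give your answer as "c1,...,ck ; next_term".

-1,0,-1 ; -268

  a_3 = -1·-5 + 0·4 + -1·-4 = 9
  a_4 = -1·9 + 0·-5 + -1·4 = -13
  a_5 = -1·-13 + 0·9 + -1·-5 = 18
  a_6 = -1·18 + 0·-13 + -1·9 = -27
  a_7 = -1·-27 + 0·18 + -1·-13 = 40
  a_8 = -1·40 + 0·-27 + -1·18 = -58
  a_9 = -1·-58 + 0·40 + -1·-27 = 85
  a_10 = -1·85 + 0·-58 + -1·40 = -125
  a_11 = -1·-125 + 0·85 + -1·-58 = 183
  a_12 = -1·183 + 0·-125 + -1·85 = -268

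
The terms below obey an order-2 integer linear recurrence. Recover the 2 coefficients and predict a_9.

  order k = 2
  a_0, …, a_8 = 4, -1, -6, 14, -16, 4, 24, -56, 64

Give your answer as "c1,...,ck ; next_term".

  a_2 = -2·-1 + -2·4 = -6
  a_3 = -2·-6 + -2·-1 = 14
  a_4 = -2·14 + -2·-6 = -16
  a_5 = -2·-16 + -2·14 = 4
  a_6 = -2·4 + -2·-16 = 24
  a_7 = -2·24 + -2·4 = -56
  a_8 = -2·-56 + -2·24 = 64
  a_9 = -2·64 + -2·-56 = -16

-2,-2 ; -16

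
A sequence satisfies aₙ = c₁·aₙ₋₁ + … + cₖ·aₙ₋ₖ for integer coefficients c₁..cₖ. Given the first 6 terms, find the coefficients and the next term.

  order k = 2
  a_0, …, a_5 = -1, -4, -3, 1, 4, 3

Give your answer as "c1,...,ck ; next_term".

  a_2 = 1·-4 + -1·-1 = -3
  a_3 = 1·-3 + -1·-4 = 1
  a_4 = 1·1 + -1·-3 = 4
  a_5 = 1·4 + -1·1 = 3
  a_6 = 1·3 + -1·4 = -1

1,-1 ; -1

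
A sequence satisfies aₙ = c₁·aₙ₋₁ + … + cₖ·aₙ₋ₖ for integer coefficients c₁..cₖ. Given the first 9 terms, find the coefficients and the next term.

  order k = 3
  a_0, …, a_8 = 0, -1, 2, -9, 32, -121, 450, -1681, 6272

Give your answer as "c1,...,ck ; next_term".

  a_3 = -3·2 + 3·-1 + 1·0 = -9
  a_4 = -3·-9 + 3·2 + 1·-1 = 32
  a_5 = -3·32 + 3·-9 + 1·2 = -121
  a_6 = -3·-121 + 3·32 + 1·-9 = 450
  a_7 = -3·450 + 3·-121 + 1·32 = -1681
  a_8 = -3·-1681 + 3·450 + 1·-121 = 6272
  a_9 = -3·6272 + 3·-1681 + 1·450 = -23409

-3,3,1 ; -23409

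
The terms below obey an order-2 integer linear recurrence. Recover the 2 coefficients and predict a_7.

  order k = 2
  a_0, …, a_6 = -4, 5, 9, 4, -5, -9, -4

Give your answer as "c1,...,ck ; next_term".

1,-1 ; 5

  a_2 = 1·5 + -1·-4 = 9
  a_3 = 1·9 + -1·5 = 4
  a_4 = 1·4 + -1·9 = -5
  a_5 = 1·-5 + -1·4 = -9
  a_6 = 1·-9 + -1·-5 = -4
  a_7 = 1·-4 + -1·-9 = 5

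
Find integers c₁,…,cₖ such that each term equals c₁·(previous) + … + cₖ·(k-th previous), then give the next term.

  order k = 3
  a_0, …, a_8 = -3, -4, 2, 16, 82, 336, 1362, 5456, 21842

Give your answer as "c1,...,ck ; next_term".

4,1,-4 ; 87376

  a_3 = 4·2 + 1·-4 + -4·-3 = 16
  a_4 = 4·16 + 1·2 + -4·-4 = 82
  a_5 = 4·82 + 1·16 + -4·2 = 336
  a_6 = 4·336 + 1·82 + -4·16 = 1362
  a_7 = 4·1362 + 1·336 + -4·82 = 5456
  a_8 = 4·5456 + 1·1362 + -4·336 = 21842
  a_9 = 4·21842 + 1·5456 + -4·1362 = 87376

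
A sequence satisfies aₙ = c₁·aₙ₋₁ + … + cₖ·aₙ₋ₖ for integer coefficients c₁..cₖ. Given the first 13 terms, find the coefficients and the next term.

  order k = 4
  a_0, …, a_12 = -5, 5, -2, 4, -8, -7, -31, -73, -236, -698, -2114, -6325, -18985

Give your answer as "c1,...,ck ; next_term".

  a_4 = 3·4 + 0·-2 + -1·5 + 3·-5 = -8
  a_5 = 3·-8 + 0·4 + -1·-2 + 3·5 = -7
  a_6 = 3·-7 + 0·-8 + -1·4 + 3·-2 = -31
  a_7 = 3·-31 + 0·-7 + -1·-8 + 3·4 = -73
  a_8 = 3·-73 + 0·-31 + -1·-7 + 3·-8 = -236
  a_9 = 3·-236 + 0·-73 + -1·-31 + 3·-7 = -698
  a_10 = 3·-698 + 0·-236 + -1·-73 + 3·-31 = -2114
  a_11 = 3·-2114 + 0·-698 + -1·-236 + 3·-73 = -6325
  a_12 = 3·-6325 + 0·-2114 + -1·-698 + 3·-236 = -18985
  a_13 = 3·-18985 + 0·-6325 + -1·-2114 + 3·-698 = -56935

3,0,-1,3 ; -56935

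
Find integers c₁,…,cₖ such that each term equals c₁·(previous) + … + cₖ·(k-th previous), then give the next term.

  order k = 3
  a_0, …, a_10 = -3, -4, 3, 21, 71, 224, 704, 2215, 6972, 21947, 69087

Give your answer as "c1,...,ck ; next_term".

  a_3 = 4·3 + -3·-4 + 1·-3 = 21
  a_4 = 4·21 + -3·3 + 1·-4 = 71
  a_5 = 4·71 + -3·21 + 1·3 = 224
  a_6 = 4·224 + -3·71 + 1·21 = 704
  a_7 = 4·704 + -3·224 + 1·71 = 2215
  a_8 = 4·2215 + -3·704 + 1·224 = 6972
  a_9 = 4·6972 + -3·2215 + 1·704 = 21947
  a_10 = 4·21947 + -3·6972 + 1·2215 = 69087
  a_11 = 4·69087 + -3·21947 + 1·6972 = 217479

4,-3,1 ; 217479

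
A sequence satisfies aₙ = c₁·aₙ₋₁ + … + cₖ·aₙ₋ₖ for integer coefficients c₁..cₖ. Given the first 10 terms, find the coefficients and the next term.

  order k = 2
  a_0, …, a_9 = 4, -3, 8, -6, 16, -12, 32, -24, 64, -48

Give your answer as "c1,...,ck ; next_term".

  a_2 = 0·-3 + 2·4 = 8
  a_3 = 0·8 + 2·-3 = -6
  a_4 = 0·-6 + 2·8 = 16
  a_5 = 0·16 + 2·-6 = -12
  a_6 = 0·-12 + 2·16 = 32
  a_7 = 0·32 + 2·-12 = -24
  a_8 = 0·-24 + 2·32 = 64
  a_9 = 0·64 + 2·-24 = -48
  a_10 = 0·-48 + 2·64 = 128

0,2 ; 128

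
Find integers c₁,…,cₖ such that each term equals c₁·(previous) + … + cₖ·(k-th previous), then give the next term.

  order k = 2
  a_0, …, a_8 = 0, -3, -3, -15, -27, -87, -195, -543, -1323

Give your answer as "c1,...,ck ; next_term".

1,4 ; -3495

  a_2 = 1·-3 + 4·0 = -3
  a_3 = 1·-3 + 4·-3 = -15
  a_4 = 1·-15 + 4·-3 = -27
  a_5 = 1·-27 + 4·-15 = -87
  a_6 = 1·-87 + 4·-27 = -195
  a_7 = 1·-195 + 4·-87 = -543
  a_8 = 1·-543 + 4·-195 = -1323
  a_9 = 1·-1323 + 4·-543 = -3495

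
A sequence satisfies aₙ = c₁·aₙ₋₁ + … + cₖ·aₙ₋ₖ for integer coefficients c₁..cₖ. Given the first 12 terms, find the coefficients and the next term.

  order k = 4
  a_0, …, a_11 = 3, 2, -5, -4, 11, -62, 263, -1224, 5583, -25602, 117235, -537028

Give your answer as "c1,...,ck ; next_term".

-4,3,2,2 ; 2459779

  a_4 = -4·-4 + 3·-5 + 2·2 + 2·3 = 11
  a_5 = -4·11 + 3·-4 + 2·-5 + 2·2 = -62
  a_6 = -4·-62 + 3·11 + 2·-4 + 2·-5 = 263
  a_7 = -4·263 + 3·-62 + 2·11 + 2·-4 = -1224
  a_8 = -4·-1224 + 3·263 + 2·-62 + 2·11 = 5583
  a_9 = -4·5583 + 3·-1224 + 2·263 + 2·-62 = -25602
  a_10 = -4·-25602 + 3·5583 + 2·-1224 + 2·263 = 117235
  a_11 = -4·117235 + 3·-25602 + 2·5583 + 2·-1224 = -537028
  a_12 = -4·-537028 + 3·117235 + 2·-25602 + 2·5583 = 2459779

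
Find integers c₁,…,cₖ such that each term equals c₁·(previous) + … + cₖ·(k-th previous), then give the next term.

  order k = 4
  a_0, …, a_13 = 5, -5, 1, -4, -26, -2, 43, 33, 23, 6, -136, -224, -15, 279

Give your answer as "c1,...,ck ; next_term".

  a_4 = 1·-4 + -2·1 + 1·-5 + -3·5 = -26
  a_5 = 1·-26 + -2·-4 + 1·1 + -3·-5 = -2
  a_6 = 1·-2 + -2·-26 + 1·-4 + -3·1 = 43
  a_7 = 1·43 + -2·-2 + 1·-26 + -3·-4 = 33
  a_8 = 1·33 + -2·43 + 1·-2 + -3·-26 = 23
  a_9 = 1·23 + -2·33 + 1·43 + -3·-2 = 6
  a_10 = 1·6 + -2·23 + 1·33 + -3·43 = -136
  a_11 = 1·-136 + -2·6 + 1·23 + -3·33 = -224
  a_12 = 1·-224 + -2·-136 + 1·6 + -3·23 = -15
  a_13 = 1·-15 + -2·-224 + 1·-136 + -3·6 = 279
  a_14 = 1·279 + -2·-15 + 1·-224 + -3·-136 = 493

1,-2,1,-3 ; 493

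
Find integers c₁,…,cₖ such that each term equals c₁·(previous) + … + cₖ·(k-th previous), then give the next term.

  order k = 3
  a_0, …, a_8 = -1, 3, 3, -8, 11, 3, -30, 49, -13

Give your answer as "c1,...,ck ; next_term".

-1,-1,2 ; -96

  a_3 = -1·3 + -1·3 + 2·-1 = -8
  a_4 = -1·-8 + -1·3 + 2·3 = 11
  a_5 = -1·11 + -1·-8 + 2·3 = 3
  a_6 = -1·3 + -1·11 + 2·-8 = -30
  a_7 = -1·-30 + -1·3 + 2·11 = 49
  a_8 = -1·49 + -1·-30 + 2·3 = -13
  a_9 = -1·-13 + -1·49 + 2·-30 = -96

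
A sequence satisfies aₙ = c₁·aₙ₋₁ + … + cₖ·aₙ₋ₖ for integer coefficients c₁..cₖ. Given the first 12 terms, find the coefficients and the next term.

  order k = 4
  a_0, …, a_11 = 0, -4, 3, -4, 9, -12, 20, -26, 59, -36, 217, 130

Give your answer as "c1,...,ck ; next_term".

  a_4 = 2·-4 + 3·3 + -2·-4 + 3·0 = 9
  a_5 = 2·9 + 3·-4 + -2·3 + 3·-4 = -12
  a_6 = 2·-12 + 3·9 + -2·-4 + 3·3 = 20
  a_7 = 2·20 + 3·-12 + -2·9 + 3·-4 = -26
  a_8 = 2·-26 + 3·20 + -2·-12 + 3·9 = 59
  a_9 = 2·59 + 3·-26 + -2·20 + 3·-12 = -36
  a_10 = 2·-36 + 3·59 + -2·-26 + 3·20 = 217
  a_11 = 2·217 + 3·-36 + -2·59 + 3·-26 = 130
  a_12 = 2·130 + 3·217 + -2·-36 + 3·59 = 1160

2,3,-2,3 ; 1160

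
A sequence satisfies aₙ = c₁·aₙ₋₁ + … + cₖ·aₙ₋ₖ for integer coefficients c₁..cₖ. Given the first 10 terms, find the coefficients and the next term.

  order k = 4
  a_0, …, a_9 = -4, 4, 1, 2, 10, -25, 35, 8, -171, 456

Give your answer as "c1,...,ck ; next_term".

-2,-2,3,-1 ; -581

  a_4 = -2·2 + -2·1 + 3·4 + -1·-4 = 10
  a_5 = -2·10 + -2·2 + 3·1 + -1·4 = -25
  a_6 = -2·-25 + -2·10 + 3·2 + -1·1 = 35
  a_7 = -2·35 + -2·-25 + 3·10 + -1·2 = 8
  a_8 = -2·8 + -2·35 + 3·-25 + -1·10 = -171
  a_9 = -2·-171 + -2·8 + 3·35 + -1·-25 = 456
  a_10 = -2·456 + -2·-171 + 3·8 + -1·35 = -581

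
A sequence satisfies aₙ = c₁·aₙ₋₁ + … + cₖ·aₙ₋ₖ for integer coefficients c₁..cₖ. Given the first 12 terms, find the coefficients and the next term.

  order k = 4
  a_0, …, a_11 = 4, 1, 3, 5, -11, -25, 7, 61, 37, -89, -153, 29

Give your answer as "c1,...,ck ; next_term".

  a_4 = 1·5 + -3·3 + 1·1 + -2·4 = -11
  a_5 = 1·-11 + -3·5 + 1·3 + -2·1 = -25
  a_6 = 1·-25 + -3·-11 + 1·5 + -2·3 = 7
  a_7 = 1·7 + -3·-25 + 1·-11 + -2·5 = 61
  a_8 = 1·61 + -3·7 + 1·-25 + -2·-11 = 37
  a_9 = 1·37 + -3·61 + 1·7 + -2·-25 = -89
  a_10 = 1·-89 + -3·37 + 1·61 + -2·7 = -153
  a_11 = 1·-153 + -3·-89 + 1·37 + -2·61 = 29
  a_12 = 1·29 + -3·-153 + 1·-89 + -2·37 = 325

1,-3,1,-2 ; 325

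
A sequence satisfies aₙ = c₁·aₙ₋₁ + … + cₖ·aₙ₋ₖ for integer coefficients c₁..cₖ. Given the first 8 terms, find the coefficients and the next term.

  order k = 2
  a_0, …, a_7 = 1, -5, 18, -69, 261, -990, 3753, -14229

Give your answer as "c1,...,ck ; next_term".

  a_2 = -3·-5 + 3·1 = 18
  a_3 = -3·18 + 3·-5 = -69
  a_4 = -3·-69 + 3·18 = 261
  a_5 = -3·261 + 3·-69 = -990
  a_6 = -3·-990 + 3·261 = 3753
  a_7 = -3·3753 + 3·-990 = -14229
  a_8 = -3·-14229 + 3·3753 = 53946

-3,3 ; 53946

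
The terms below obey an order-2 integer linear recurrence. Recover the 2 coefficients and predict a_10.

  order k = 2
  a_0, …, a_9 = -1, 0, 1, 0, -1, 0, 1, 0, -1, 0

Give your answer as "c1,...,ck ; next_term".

0,-1 ; 1

  a_2 = 0·0 + -1·-1 = 1
  a_3 = 0·1 + -1·0 = 0
  a_4 = 0·0 + -1·1 = -1
  a_5 = 0·-1 + -1·0 = 0
  a_6 = 0·0 + -1·-1 = 1
  a_7 = 0·1 + -1·0 = 0
  a_8 = 0·0 + -1·1 = -1
  a_9 = 0·-1 + -1·0 = 0
  a_10 = 0·0 + -1·-1 = 1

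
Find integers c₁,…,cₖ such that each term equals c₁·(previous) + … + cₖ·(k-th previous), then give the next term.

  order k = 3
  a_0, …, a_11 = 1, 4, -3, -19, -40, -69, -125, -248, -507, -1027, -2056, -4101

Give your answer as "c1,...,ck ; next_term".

  a_3 = 3·-3 + -3·4 + 2·1 = -19
  a_4 = 3·-19 + -3·-3 + 2·4 = -40
  a_5 = 3·-40 + -3·-19 + 2·-3 = -69
  a_6 = 3·-69 + -3·-40 + 2·-19 = -125
  a_7 = 3·-125 + -3·-69 + 2·-40 = -248
  a_8 = 3·-248 + -3·-125 + 2·-69 = -507
  a_9 = 3·-507 + -3·-248 + 2·-125 = -1027
  a_10 = 3·-1027 + -3·-507 + 2·-248 = -2056
  a_11 = 3·-2056 + -3·-1027 + 2·-507 = -4101
  a_12 = 3·-4101 + -3·-2056 + 2·-1027 = -8189

3,-3,2 ; -8189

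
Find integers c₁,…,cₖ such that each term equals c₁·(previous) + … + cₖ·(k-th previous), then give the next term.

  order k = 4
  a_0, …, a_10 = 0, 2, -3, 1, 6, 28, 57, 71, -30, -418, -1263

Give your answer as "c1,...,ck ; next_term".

3,-3,-3,2 ; -2303

  a_4 = 3·1 + -3·-3 + -3·2 + 2·0 = 6
  a_5 = 3·6 + -3·1 + -3·-3 + 2·2 = 28
  a_6 = 3·28 + -3·6 + -3·1 + 2·-3 = 57
  a_7 = 3·57 + -3·28 + -3·6 + 2·1 = 71
  a_8 = 3·71 + -3·57 + -3·28 + 2·6 = -30
  a_9 = 3·-30 + -3·71 + -3·57 + 2·28 = -418
  a_10 = 3·-418 + -3·-30 + -3·71 + 2·57 = -1263
  a_11 = 3·-1263 + -3·-418 + -3·-30 + 2·71 = -2303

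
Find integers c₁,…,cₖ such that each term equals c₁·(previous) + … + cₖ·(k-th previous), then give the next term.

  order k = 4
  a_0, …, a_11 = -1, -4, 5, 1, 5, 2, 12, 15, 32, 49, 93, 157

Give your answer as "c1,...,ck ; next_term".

  a_4 = 1·1 + 1·5 + 0·-4 + 1·-1 = 5
  a_5 = 1·5 + 1·1 + 0·5 + 1·-4 = 2
  a_6 = 1·2 + 1·5 + 0·1 + 1·5 = 12
  a_7 = 1·12 + 1·2 + 0·5 + 1·1 = 15
  a_8 = 1·15 + 1·12 + 0·2 + 1·5 = 32
  a_9 = 1·32 + 1·15 + 0·12 + 1·2 = 49
  a_10 = 1·49 + 1·32 + 0·15 + 1·12 = 93
  a_11 = 1·93 + 1·49 + 0·32 + 1·15 = 157
  a_12 = 1·157 + 1·93 + 0·49 + 1·32 = 282

1,1,0,1 ; 282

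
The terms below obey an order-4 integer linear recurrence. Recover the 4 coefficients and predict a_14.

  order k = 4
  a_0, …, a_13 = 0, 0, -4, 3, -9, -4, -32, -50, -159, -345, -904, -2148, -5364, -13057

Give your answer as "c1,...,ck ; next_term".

  a_4 = 1·3 + 3·-4 + 1·0 + 1·0 = -9
  a_5 = 1·-9 + 3·3 + 1·-4 + 1·0 = -4
  a_6 = 1·-4 + 3·-9 + 1·3 + 1·-4 = -32
  a_7 = 1·-32 + 3·-4 + 1·-9 + 1·3 = -50
  a_8 = 1·-50 + 3·-32 + 1·-4 + 1·-9 = -159
  a_9 = 1·-159 + 3·-50 + 1·-32 + 1·-4 = -345
  a_10 = 1·-345 + 3·-159 + 1·-50 + 1·-32 = -904
  a_11 = 1·-904 + 3·-345 + 1·-159 + 1·-50 = -2148
  a_12 = 1·-2148 + 3·-904 + 1·-345 + 1·-159 = -5364
  a_13 = 1·-5364 + 3·-2148 + 1·-904 + 1·-345 = -13057
  a_14 = 1·-13057 + 3·-5364 + 1·-2148 + 1·-904 = -32201

1,3,1,1 ; -32201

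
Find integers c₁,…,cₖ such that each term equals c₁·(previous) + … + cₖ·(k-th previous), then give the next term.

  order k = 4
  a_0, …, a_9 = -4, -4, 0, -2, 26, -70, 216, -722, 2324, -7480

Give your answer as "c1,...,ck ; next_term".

-3,0,-3,-2 ; 24174

  a_4 = -3·-2 + 0·0 + -3·-4 + -2·-4 = 26
  a_5 = -3·26 + 0·-2 + -3·0 + -2·-4 = -70
  a_6 = -3·-70 + 0·26 + -3·-2 + -2·0 = 216
  a_7 = -3·216 + 0·-70 + -3·26 + -2·-2 = -722
  a_8 = -3·-722 + 0·216 + -3·-70 + -2·26 = 2324
  a_9 = -3·2324 + 0·-722 + -3·216 + -2·-70 = -7480
  a_10 = -3·-7480 + 0·2324 + -3·-722 + -2·216 = 24174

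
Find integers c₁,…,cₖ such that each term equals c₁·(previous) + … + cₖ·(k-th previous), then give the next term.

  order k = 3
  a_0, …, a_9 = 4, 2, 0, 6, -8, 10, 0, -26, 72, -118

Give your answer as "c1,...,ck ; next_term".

  a_3 = -2·0 + -1·2 + 2·4 = 6
  a_4 = -2·6 + -1·0 + 2·2 = -8
  a_5 = -2·-8 + -1·6 + 2·0 = 10
  a_6 = -2·10 + -1·-8 + 2·6 = 0
  a_7 = -2·0 + -1·10 + 2·-8 = -26
  a_8 = -2·-26 + -1·0 + 2·10 = 72
  a_9 = -2·72 + -1·-26 + 2·0 = -118
  a_10 = -2·-118 + -1·72 + 2·-26 = 112

-2,-1,2 ; 112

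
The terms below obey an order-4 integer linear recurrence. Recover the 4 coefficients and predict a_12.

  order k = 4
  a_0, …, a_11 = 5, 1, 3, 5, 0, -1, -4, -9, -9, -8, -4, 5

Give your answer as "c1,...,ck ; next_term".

1,0,0,-1 ; 14

  a_4 = 1·5 + 0·3 + 0·1 + -1·5 = 0
  a_5 = 1·0 + 0·5 + 0·3 + -1·1 = -1
  a_6 = 1·-1 + 0·0 + 0·5 + -1·3 = -4
  a_7 = 1·-4 + 0·-1 + 0·0 + -1·5 = -9
  a_8 = 1·-9 + 0·-4 + 0·-1 + -1·0 = -9
  a_9 = 1·-9 + 0·-9 + 0·-4 + -1·-1 = -8
  a_10 = 1·-8 + 0·-9 + 0·-9 + -1·-4 = -4
  a_11 = 1·-4 + 0·-8 + 0·-9 + -1·-9 = 5
  a_12 = 1·5 + 0·-4 + 0·-8 + -1·-9 = 14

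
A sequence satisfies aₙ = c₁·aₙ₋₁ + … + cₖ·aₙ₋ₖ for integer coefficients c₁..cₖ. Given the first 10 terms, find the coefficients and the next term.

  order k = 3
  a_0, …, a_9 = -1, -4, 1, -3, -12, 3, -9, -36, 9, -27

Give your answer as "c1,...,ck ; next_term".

  a_3 = 0·1 + 0·-4 + 3·-1 = -3
  a_4 = 0·-3 + 0·1 + 3·-4 = -12
  a_5 = 0·-12 + 0·-3 + 3·1 = 3
  a_6 = 0·3 + 0·-12 + 3·-3 = -9
  a_7 = 0·-9 + 0·3 + 3·-12 = -36
  a_8 = 0·-36 + 0·-9 + 3·3 = 9
  a_9 = 0·9 + 0·-36 + 3·-9 = -27
  a_10 = 0·-27 + 0·9 + 3·-36 = -108

0,0,3 ; -108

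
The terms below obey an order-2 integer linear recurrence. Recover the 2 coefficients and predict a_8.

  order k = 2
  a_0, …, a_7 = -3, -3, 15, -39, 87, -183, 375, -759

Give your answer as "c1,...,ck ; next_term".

  a_2 = -3·-3 + -2·-3 = 15
  a_3 = -3·15 + -2·-3 = -39
  a_4 = -3·-39 + -2·15 = 87
  a_5 = -3·87 + -2·-39 = -183
  a_6 = -3·-183 + -2·87 = 375
  a_7 = -3·375 + -2·-183 = -759
  a_8 = -3·-759 + -2·375 = 1527

-3,-2 ; 1527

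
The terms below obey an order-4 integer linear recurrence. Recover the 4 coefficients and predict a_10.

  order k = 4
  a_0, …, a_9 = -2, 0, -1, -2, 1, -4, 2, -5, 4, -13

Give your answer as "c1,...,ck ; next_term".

-3,-1,3,3 ; 26

  a_4 = -3·-2 + -1·-1 + 3·0 + 3·-2 = 1
  a_5 = -3·1 + -1·-2 + 3·-1 + 3·0 = -4
  a_6 = -3·-4 + -1·1 + 3·-2 + 3·-1 = 2
  a_7 = -3·2 + -1·-4 + 3·1 + 3·-2 = -5
  a_8 = -3·-5 + -1·2 + 3·-4 + 3·1 = 4
  a_9 = -3·4 + -1·-5 + 3·2 + 3·-4 = -13
  a_10 = -3·-13 + -1·4 + 3·-5 + 3·2 = 26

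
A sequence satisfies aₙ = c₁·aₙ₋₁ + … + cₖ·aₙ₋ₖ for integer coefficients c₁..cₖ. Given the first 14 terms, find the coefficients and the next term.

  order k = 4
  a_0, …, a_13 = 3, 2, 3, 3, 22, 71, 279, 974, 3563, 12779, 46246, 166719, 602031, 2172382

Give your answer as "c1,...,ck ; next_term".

3,3,-4,4 ; 7841347

  a_4 = 3·3 + 3·3 + -4·2 + 4·3 = 22
  a_5 = 3·22 + 3·3 + -4·3 + 4·2 = 71
  a_6 = 3·71 + 3·22 + -4·3 + 4·3 = 279
  a_7 = 3·279 + 3·71 + -4·22 + 4·3 = 974
  a_8 = 3·974 + 3·279 + -4·71 + 4·22 = 3563
  a_9 = 3·3563 + 3·974 + -4·279 + 4·71 = 12779
  a_10 = 3·12779 + 3·3563 + -4·974 + 4·279 = 46246
  a_11 = 3·46246 + 3·12779 + -4·3563 + 4·974 = 166719
  a_12 = 3·166719 + 3·46246 + -4·12779 + 4·3563 = 602031
  a_13 = 3·602031 + 3·166719 + -4·46246 + 4·12779 = 2172382
  a_14 = 3·2172382 + 3·602031 + -4·166719 + 4·46246 = 7841347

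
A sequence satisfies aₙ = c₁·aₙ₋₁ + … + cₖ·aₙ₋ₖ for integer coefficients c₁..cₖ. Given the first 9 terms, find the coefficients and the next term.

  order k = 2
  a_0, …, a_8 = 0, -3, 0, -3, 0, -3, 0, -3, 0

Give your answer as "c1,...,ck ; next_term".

  a_2 = 0·-3 + 1·0 = 0
  a_3 = 0·0 + 1·-3 = -3
  a_4 = 0·-3 + 1·0 = 0
  a_5 = 0·0 + 1·-3 = -3
  a_6 = 0·-3 + 1·0 = 0
  a_7 = 0·0 + 1·-3 = -3
  a_8 = 0·-3 + 1·0 = 0
  a_9 = 0·0 + 1·-3 = -3

0,1 ; -3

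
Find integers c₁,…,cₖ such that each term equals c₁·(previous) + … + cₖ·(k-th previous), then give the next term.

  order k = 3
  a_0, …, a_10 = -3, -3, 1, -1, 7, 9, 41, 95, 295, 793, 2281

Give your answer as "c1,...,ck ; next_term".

2,3,-2 ; 6351

  a_3 = 2·1 + 3·-3 + -2·-3 = -1
  a_4 = 2·-1 + 3·1 + -2·-3 = 7
  a_5 = 2·7 + 3·-1 + -2·1 = 9
  a_6 = 2·9 + 3·7 + -2·-1 = 41
  a_7 = 2·41 + 3·9 + -2·7 = 95
  a_8 = 2·95 + 3·41 + -2·9 = 295
  a_9 = 2·295 + 3·95 + -2·41 = 793
  a_10 = 2·793 + 3·295 + -2·95 = 2281
  a_11 = 2·2281 + 3·793 + -2·295 = 6351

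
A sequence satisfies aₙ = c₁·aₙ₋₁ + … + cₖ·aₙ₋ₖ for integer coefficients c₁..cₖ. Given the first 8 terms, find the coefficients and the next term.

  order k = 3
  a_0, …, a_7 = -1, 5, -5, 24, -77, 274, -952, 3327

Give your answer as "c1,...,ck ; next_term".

  a_3 = -3·-5 + 2·5 + 1·-1 = 24
  a_4 = -3·24 + 2·-5 + 1·5 = -77
  a_5 = -3·-77 + 2·24 + 1·-5 = 274
  a_6 = -3·274 + 2·-77 + 1·24 = -952
  a_7 = -3·-952 + 2·274 + 1·-77 = 3327
  a_8 = -3·3327 + 2·-952 + 1·274 = -11611

-3,2,1 ; -11611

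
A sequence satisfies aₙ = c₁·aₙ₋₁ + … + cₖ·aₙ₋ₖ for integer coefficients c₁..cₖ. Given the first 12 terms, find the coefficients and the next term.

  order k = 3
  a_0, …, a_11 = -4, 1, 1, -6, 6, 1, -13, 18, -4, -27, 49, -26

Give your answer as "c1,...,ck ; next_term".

  a_3 = -1·1 + -1·1 + 1·-4 = -6
  a_4 = -1·-6 + -1·1 + 1·1 = 6
  a_5 = -1·6 + -1·-6 + 1·1 = 1
  a_6 = -1·1 + -1·6 + 1·-6 = -13
  a_7 = -1·-13 + -1·1 + 1·6 = 18
  a_8 = -1·18 + -1·-13 + 1·1 = -4
  a_9 = -1·-4 + -1·18 + 1·-13 = -27
  a_10 = -1·-27 + -1·-4 + 1·18 = 49
  a_11 = -1·49 + -1·-27 + 1·-4 = -26
  a_12 = -1·-26 + -1·49 + 1·-27 = -50

-1,-1,1 ; -50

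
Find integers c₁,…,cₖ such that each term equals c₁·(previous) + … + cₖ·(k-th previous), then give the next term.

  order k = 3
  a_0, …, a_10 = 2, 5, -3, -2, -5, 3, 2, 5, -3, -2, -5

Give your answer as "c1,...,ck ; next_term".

0,0,-1 ; 3

  a_3 = 0·-3 + 0·5 + -1·2 = -2
  a_4 = 0·-2 + 0·-3 + -1·5 = -5
  a_5 = 0·-5 + 0·-2 + -1·-3 = 3
  a_6 = 0·3 + 0·-5 + -1·-2 = 2
  a_7 = 0·2 + 0·3 + -1·-5 = 5
  a_8 = 0·5 + 0·2 + -1·3 = -3
  a_9 = 0·-3 + 0·5 + -1·2 = -2
  a_10 = 0·-2 + 0·-3 + -1·5 = -5
  a_11 = 0·-5 + 0·-2 + -1·-3 = 3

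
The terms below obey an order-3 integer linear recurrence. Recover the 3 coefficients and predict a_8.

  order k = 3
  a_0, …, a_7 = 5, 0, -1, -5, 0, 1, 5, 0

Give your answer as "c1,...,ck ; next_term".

  a_3 = 0·-1 + 0·0 + -1·5 = -5
  a_4 = 0·-5 + 0·-1 + -1·0 = 0
  a_5 = 0·0 + 0·-5 + -1·-1 = 1
  a_6 = 0·1 + 0·0 + -1·-5 = 5
  a_7 = 0·5 + 0·1 + -1·0 = 0
  a_8 = 0·0 + 0·5 + -1·1 = -1

0,0,-1 ; -1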